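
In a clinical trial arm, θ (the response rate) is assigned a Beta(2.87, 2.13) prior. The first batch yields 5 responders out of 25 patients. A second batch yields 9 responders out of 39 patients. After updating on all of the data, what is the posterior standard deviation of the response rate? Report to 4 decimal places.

0.0514

The Beta prior is conjugate to a Binomial/Bernoulli likelihood; the update adds successes to α and failures to β.
After batch 1: Beta(2.87+5, 2.13+20) = Beta(7.87, 22.13).
After batch 2: Beta(7.87+9, 22.13+30) = Beta(16.87, 52.13).
Var = αβ/((α+β)²(α+β+1)) = 16.87·52.13/(69.00²·70.00) = 0.00263880; SD = √0.00263880 = 0.0514.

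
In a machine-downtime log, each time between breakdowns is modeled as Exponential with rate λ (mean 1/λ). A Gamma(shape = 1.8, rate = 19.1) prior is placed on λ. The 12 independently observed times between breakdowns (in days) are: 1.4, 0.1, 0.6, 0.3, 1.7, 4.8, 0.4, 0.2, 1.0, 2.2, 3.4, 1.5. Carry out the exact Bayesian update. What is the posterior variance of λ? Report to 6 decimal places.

With a Gamma(shape α, rate β) prior on the exponential rate λ, the posterior after n observations with total T = Σxᵢ is Gamma(α+n, β+T).
Sum of observations T = 17.6 days; n = 12.
Posterior: Gamma(1.8+12, 19.1+17.6) = Gamma(13.8, 36.7).
Var = α/β² = 0.010246.

0.010246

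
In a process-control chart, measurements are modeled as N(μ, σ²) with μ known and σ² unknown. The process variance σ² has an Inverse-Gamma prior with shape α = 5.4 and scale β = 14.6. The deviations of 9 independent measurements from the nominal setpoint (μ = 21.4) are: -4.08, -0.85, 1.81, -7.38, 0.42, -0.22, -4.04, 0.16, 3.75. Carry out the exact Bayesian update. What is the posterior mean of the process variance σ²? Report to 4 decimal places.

With known mean μ and an Inverse-Gamma(α, β) prior on σ², the Normal likelihood is conjugate: posterior is Inv-Gamma(α + n/2, β + Σ(xᵢ−μ)²/2).
Σ(xᵢ−μ)² = (-4.08)² + (-0.85)² + (1.81)² + (-7.38)² + (0.42)² + (-0.22)² + (-4.04)² + (0.16)² + (3.75)² = 105.7439.
Posterior: Inv-Gamma(5.4 + 9/2, 14.6 + 105.7439/2) = Inv-Gamma(9.90, 67.47195).
E[σ²|data] = β/(α−1) = 67.47195/8.90 = 7.5811.

7.5811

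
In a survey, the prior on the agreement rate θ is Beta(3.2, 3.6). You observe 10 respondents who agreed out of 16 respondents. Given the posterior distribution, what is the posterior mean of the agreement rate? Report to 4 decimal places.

The Beta prior is conjugate to a Binomial/Bernoulli likelihood; the update adds successes to α and failures to β.
Posterior: Beta(α+k, β+n−k) = Beta(3.2+10, 3.6+6) = Beta(13.2, 9.6).
Posterior mean = α/(α+β) = 13.2/22.8 = 0.5789.

0.5789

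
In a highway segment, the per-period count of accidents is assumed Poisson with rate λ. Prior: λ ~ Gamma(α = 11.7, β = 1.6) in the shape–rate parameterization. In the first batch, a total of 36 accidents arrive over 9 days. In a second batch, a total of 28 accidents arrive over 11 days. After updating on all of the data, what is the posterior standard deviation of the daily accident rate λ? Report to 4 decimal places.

0.4028

With a Gamma(shape α, rate β) prior, the Poisson likelihood is conjugate: the posterior is Gamma(α + ΣXᵢ, β + n).
After batch 1: Gamma(α+S, β+n) = Gamma(11.7+36, 1.6+9) = Gamma(47.7, 10.6).
After batch 2: Gamma(α+S, β+n) = Gamma(47.7+28, 10.6+11) = Gamma(75.7, 21.6).
SD = √α/β = √75.7/21.6 = 0.4028.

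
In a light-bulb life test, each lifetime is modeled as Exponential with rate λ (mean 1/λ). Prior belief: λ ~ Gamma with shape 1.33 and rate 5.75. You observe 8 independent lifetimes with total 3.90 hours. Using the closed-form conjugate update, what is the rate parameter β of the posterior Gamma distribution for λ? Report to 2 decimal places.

With a Gamma(shape α, rate β) prior on the exponential rate λ, the posterior after n observations with total T = Σxᵢ is Gamma(α+n, β+T).
Posterior: Gamma(1.33+8, 5.75+3.90) = Gamma(9.33, 9.65).
Posterior β = 9.65.

9.65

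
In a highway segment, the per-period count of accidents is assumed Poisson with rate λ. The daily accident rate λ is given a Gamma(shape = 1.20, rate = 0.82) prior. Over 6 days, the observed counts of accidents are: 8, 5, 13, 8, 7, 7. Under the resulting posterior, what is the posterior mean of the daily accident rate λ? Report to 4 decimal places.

With a Gamma(shape α, rate β) prior, the Poisson likelihood is conjugate: the posterior is Gamma(α + ΣXᵢ, β + n).
Sum of counts S = 48 over n = 6 days.
Posterior: Gamma(α+S, β+n) = Gamma(1.20+48, 0.82+6) = Gamma(49.20, 6.82).
Posterior mean = α/β = 49.20/6.82 = 7.2141.

7.2141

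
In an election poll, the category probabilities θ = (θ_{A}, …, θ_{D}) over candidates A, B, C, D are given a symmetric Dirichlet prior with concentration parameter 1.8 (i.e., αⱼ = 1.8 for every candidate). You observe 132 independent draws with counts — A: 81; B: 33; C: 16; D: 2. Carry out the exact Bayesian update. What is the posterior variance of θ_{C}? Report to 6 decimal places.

The Dirichlet prior is conjugate to the Multinomial likelihood: each posterior αⱼ = prior αⱼ + observed count nⱼ.
Posterior concentration: (82.8, 34.8, 17.8, 3.8), total = 139.2.
Var[θ_j] = α_j(Σα−α_j)/((Σα)²(Σα+1)) = 17.8·121.4/(139.2²·140.2) = 0.000795.

0.000795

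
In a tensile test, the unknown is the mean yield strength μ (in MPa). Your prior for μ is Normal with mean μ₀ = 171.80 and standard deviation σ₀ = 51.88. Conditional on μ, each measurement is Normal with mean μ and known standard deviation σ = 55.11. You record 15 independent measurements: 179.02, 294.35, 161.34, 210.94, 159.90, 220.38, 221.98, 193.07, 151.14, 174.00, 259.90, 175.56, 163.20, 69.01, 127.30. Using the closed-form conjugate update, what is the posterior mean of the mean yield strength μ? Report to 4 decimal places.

183.2140

For Normal data with known variance σ², a Normal(μ₀, σ₀²) prior on μ is conjugate. Posterior precision = 1/σ₀² + n/σ²; posterior mean is the precision-weighted average of μ₀ and x̄.
Σxᵢ = 179.02 + 294.35 + 161.34 + 210.94 + 159.90 + 220.38 + 221.98 + 193.07 + 151.14 + 174.00 + 259.90 + 175.56 + 163.20 + 69.01 + 127.30 = 2761.09, so n·x̄ = 2761.09.
σ₀² = 51.88² = 2691.5344, σ² = 55.11² = 3037.1121; σ² + n·σ₀² = 3037.1121 + 15·2691.5344 = 43410.1281.
Posterior mean = (μ₀/σ₀² + n·x̄/σ²)/(1/σ₀² + n/σ²) = (σ²·μ₀ + σ₀²·n·x̄)/(σ² + n·σ₀²) = (3037.1121·171.80 + 2691.5344·2761.09)/43410.1281 = 7953344.575276/43410.1281 = 183.2140.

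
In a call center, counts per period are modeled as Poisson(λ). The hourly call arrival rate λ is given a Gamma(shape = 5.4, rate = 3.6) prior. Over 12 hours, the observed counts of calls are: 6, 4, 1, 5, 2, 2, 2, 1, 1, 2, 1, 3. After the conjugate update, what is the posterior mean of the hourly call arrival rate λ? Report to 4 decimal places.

With a Gamma(shape α, rate β) prior, the Poisson likelihood is conjugate: the posterior is Gamma(α + ΣXᵢ, β + n).
Sum of counts S = 30 over n = 12 hours.
Posterior: Gamma(α+S, β+n) = Gamma(5.4+30, 3.6+12) = Gamma(35.4, 15.6).
Posterior mean = α/β = 35.4/15.6 = 2.2692.

2.2692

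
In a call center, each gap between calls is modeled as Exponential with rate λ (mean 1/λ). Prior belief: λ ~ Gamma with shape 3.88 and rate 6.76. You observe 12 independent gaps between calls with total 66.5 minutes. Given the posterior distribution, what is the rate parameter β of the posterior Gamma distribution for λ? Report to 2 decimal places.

With a Gamma(shape α, rate β) prior on the exponential rate λ, the posterior after n observations with total T = Σxᵢ is Gamma(α+n, β+T).
Posterior: Gamma(3.88+12, 6.76+66.5) = Gamma(15.88, 73.26).
Posterior β = 73.26.

73.26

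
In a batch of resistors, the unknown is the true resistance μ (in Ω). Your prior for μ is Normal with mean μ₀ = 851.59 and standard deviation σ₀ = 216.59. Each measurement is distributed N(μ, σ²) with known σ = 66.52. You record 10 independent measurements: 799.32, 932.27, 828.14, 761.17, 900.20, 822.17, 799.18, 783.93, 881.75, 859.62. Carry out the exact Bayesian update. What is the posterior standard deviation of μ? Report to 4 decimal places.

For Normal data with known variance σ², a Normal(μ₀, σ₀²) prior on μ is conjugate. Posterior precision = 1/σ₀² + n/σ²; posterior mean is the precision-weighted average of μ₀ and x̄.
σ₀² = 216.59² = 46911.2281, σ² = 66.52² = 4424.9104; σ² + n·σ₀² = 4424.9104 + 10·46911.2281 = 473537.1914.
Posterior precision = 1/σ₀² + n/σ² = 1/46911.2281 + 10/4424.9104 = (σ² + n·σ₀²)/(σ₀²σ²) = 473537.1914/(46911.2281·4424.9104); posterior variance σₙ² = σ₀²σ²/(σ² + n·σ₀²) = 46911.2281·4424.9104/473537.1914 = 438.356237.
Posterior SD = √σₙ² = √(46911.2281·4424.9104/473537.1914) = 20.9370.

20.9370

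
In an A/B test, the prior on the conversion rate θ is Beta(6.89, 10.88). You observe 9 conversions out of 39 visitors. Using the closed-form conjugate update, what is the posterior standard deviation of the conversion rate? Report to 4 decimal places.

0.0591

The Beta prior is conjugate to a Binomial/Bernoulli likelihood; the update adds successes to α and failures to β.
Posterior: Beta(α+k, β+n−k) = Beta(6.89+9, 10.88+30) = Beta(15.89, 40.88).
Var = αβ/((α+β)²(α+β+1)) = 15.89·40.88/(56.77²·57.77) = 0.00348895; SD = √0.00348895 = 0.0591.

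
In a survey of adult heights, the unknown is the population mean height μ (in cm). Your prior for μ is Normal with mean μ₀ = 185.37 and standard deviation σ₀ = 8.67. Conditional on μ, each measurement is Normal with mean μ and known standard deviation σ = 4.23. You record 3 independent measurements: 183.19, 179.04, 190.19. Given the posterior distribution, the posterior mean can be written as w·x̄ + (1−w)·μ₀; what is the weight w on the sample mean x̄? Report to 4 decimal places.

For Normal data with known variance σ², a Normal(μ₀, σ₀²) prior on μ is conjugate. Posterior precision = 1/σ₀² + n/σ²; posterior mean is the precision-weighted average of μ₀ and x̄.
σ₀² = 8.67² = 75.1689, σ² = 4.23² = 17.8929. Prior precision 1/σ₀² = 1/75.1689; data precision n/σ² = 3/17.8929.
w = (n/σ²)/(1/σ₀² + n/σ²) = n·σ₀²/(σ² + n·σ₀²) = 3·75.1689/(17.8929 + 3·75.1689) = 225.5067/243.3996 = 0.9265.

0.9265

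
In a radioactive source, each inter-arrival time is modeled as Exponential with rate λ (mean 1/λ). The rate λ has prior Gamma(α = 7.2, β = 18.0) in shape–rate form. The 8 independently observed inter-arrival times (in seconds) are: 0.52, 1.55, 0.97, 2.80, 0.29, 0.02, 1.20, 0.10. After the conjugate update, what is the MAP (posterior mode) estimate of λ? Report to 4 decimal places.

With a Gamma(shape α, rate β) prior on the exponential rate λ, the posterior after n observations with total T = Σxᵢ is Gamma(α+n, β+T).
Sum of observations T = 7.45 seconds; n = 8.
Posterior: Gamma(7.2+8, 18.0+7.45) = Gamma(15.2, 25.45).
Mode = (α−1)/β = 0.5580.

0.5580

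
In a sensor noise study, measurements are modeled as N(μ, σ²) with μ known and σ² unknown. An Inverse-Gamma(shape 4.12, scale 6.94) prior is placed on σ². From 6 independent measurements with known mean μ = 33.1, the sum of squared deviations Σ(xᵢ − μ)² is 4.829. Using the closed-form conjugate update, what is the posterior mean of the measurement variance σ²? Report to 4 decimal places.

1.5285

With known mean μ and an Inverse-Gamma(α, β) prior on σ², the Normal likelihood is conjugate: posterior is Inv-Gamma(α + n/2, β + Σ(xᵢ−μ)²/2).
Posterior: Inv-Gamma(4.12 + 6/2, 6.94 + 4.829/2) = Inv-Gamma(7.12, 9.3545).
E[σ²|data] = β/(α−1) = 9.3545/6.12 = 1.5285.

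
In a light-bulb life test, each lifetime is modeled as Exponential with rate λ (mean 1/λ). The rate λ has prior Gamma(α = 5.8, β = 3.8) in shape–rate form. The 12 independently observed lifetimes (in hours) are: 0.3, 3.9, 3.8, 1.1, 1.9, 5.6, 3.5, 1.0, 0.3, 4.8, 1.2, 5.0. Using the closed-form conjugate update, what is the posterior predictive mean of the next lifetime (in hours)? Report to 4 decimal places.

With a Gamma(shape α, rate β) prior on the exponential rate λ, the posterior after n observations with total T = Σxᵢ is Gamma(α+n, β+T).
Sum of observations T = 32.4 hours; n = 12.
Posterior: Gamma(5.8+12, 3.8+32.4) = Gamma(17.8, 36.2).
The predictive distribution for the next observation is Lomax; its mean is β/(α−1) = 36.2/16.8 = 2.1548.

2.1548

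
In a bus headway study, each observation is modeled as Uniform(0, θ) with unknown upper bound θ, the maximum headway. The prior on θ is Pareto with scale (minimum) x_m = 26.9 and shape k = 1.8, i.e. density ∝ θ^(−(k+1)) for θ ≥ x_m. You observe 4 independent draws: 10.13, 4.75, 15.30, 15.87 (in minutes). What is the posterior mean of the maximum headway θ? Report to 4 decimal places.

32.5042

A Pareto(scale x_m, shape k) prior on the upper bound θ of Uniform(0, θ) is conjugate: posterior is Pareto(max(x_m, max xᵢ), k + n).
Sample maximum = 15.87; prior scale x_m = 26.9 → posterior scale = max = 26.90.
Posterior shape = 1.8 + 4 = 5.8.
E[θ|data] = k·x_m/(k−1) = 5.8·26.90/4.8 = 32.5042.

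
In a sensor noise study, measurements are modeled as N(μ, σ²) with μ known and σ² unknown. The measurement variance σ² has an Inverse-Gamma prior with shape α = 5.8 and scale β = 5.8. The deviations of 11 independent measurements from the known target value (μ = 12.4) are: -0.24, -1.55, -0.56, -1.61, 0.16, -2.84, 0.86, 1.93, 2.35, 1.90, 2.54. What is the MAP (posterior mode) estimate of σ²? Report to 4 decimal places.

With known mean μ and an Inverse-Gamma(α, β) prior on σ², the Normal likelihood is conjugate: posterior is Inv-Gamma(α + n/2, β + Σ(xᵢ−μ)²/2).
Σ(xᵢ−μ)² = (-0.24)² + (-1.55)² + (-0.56)² + (-1.61)² + (0.16)² + (-2.84)² + (0.86)² + (1.93)² + (2.35)² + (1.90)² + (2.54)² = 33.5056.
Posterior: Inv-Gamma(5.8 + 11/2, 5.8 + 33.5056/2) = Inv-Gamma(11.30, 22.55280).
Mode = β/(α+1) = 22.55280/12.30 = 1.8336.

1.8336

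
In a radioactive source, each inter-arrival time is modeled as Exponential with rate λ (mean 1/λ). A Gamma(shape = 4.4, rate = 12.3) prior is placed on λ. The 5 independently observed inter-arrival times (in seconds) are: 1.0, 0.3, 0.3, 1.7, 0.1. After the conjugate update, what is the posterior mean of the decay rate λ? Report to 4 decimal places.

With a Gamma(shape α, rate β) prior on the exponential rate λ, the posterior after n observations with total T = Σxᵢ is Gamma(α+n, β+T).
Sum of observations T = 3.4 seconds; n = 5.
Posterior: Gamma(4.4+5, 12.3+3.4) = Gamma(9.4, 15.7).
Posterior mean of λ = α/β = 9.4/15.7 = 0.5987.

0.5987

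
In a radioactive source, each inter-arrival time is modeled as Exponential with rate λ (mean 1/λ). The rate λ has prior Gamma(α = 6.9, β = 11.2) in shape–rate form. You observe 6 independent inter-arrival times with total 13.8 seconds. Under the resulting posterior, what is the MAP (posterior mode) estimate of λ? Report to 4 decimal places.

With a Gamma(shape α, rate β) prior on the exponential rate λ, the posterior after n observations with total T = Σxᵢ is Gamma(α+n, β+T).
Posterior: Gamma(6.9+6, 11.2+13.8) = Gamma(12.9, 25.0).
Mode = (α−1)/β = 0.4760.

0.4760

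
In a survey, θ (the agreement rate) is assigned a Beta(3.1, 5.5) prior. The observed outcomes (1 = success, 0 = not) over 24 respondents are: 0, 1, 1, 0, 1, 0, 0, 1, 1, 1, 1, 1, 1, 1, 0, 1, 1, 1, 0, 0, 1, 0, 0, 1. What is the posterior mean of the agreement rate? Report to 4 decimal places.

The Beta prior is conjugate to a Binomial/Bernoulli likelihood; the update adds successes to α and failures to β.
Posterior: Beta(α+k, β+n−k) = Beta(3.1+15, 5.5+9) = Beta(18.1, 14.5).
Posterior mean = α/(α+β) = 18.1/32.6 = 0.5552.

0.5552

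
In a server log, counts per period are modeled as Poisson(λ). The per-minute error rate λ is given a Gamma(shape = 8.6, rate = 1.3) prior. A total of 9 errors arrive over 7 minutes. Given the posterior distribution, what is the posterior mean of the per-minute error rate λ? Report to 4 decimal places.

2.1205

With a Gamma(shape α, rate β) prior, the Poisson likelihood is conjugate: the posterior is Gamma(α + ΣXᵢ, β + n).
Posterior: Gamma(α+S, β+n) = Gamma(8.6+9, 1.3+7) = Gamma(17.6, 8.3).
Posterior mean = α/β = 17.6/8.3 = 2.1205.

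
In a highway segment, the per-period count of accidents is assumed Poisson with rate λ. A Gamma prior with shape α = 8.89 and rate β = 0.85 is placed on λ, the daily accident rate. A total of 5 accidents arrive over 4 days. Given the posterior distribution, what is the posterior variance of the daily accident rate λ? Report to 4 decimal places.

With a Gamma(shape α, rate β) prior, the Poisson likelihood is conjugate: the posterior is Gamma(α + ΣXᵢ, β + n).
Posterior: Gamma(α+S, β+n) = Gamma(8.89+5, 0.85+4) = Gamma(13.89, 4.85).
Var = α/β² = 13.89/4.85² = 0.5905.

0.5905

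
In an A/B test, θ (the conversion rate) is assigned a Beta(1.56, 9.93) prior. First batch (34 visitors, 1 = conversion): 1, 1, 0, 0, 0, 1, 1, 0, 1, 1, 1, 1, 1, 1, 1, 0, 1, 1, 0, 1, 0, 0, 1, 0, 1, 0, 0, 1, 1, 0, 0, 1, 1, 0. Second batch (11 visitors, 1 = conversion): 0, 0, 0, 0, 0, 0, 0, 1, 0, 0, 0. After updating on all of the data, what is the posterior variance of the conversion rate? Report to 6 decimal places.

The Beta prior is conjugate to a Binomial/Bernoulli likelihood; the update adds successes to α and failures to β.
After batch 1: Beta(1.56+20, 9.93+14) = Beta(21.56, 23.93).
After batch 2: Beta(21.56+1, 23.93+10) = Beta(22.56, 33.93).
Var = αβ/((α+β)²(α+β+1)) = 22.56·33.93/(56.49²·57.49) = 0.004172.

0.004172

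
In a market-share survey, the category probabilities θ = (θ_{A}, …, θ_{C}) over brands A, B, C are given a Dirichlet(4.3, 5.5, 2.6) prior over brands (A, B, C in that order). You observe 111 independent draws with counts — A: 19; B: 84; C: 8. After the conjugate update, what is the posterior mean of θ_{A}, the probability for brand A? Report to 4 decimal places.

0.1888

The Dirichlet prior is conjugate to the Multinomial likelihood: each posterior αⱼ = prior αⱼ + observed count nⱼ.
Posterior concentration: (23.3, 89.5, 10.6), total = 123.4.
E[θ_{A}|data] = α_{A}/Σα = 23.3/123.4 = 0.1888.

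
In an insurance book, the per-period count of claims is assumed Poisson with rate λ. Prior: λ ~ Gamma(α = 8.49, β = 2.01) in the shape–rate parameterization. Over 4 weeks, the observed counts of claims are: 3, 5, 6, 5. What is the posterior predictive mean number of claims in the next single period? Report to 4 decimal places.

With a Gamma(shape α, rate β) prior, the Poisson likelihood is conjugate: the posterior is Gamma(α + ΣXᵢ, β + n).
Sum of counts S = 19 over n = 4 weeks.
Posterior: Gamma(α+S, β+n) = Gamma(8.49+19, 2.01+4) = Gamma(27.49, 6.01).
The predictive distribution for one future period is NegBinom with mean α/β = 4.5740.

4.5740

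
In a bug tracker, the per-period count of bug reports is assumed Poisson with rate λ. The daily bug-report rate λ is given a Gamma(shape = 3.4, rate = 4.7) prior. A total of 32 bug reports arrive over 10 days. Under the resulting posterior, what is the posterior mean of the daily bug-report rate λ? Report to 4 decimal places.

With a Gamma(shape α, rate β) prior, the Poisson likelihood is conjugate: the posterior is Gamma(α + ΣXᵢ, β + n).
Posterior: Gamma(α+S, β+n) = Gamma(3.4+32, 4.7+10) = Gamma(35.4, 14.7).
Posterior mean = α/β = 35.4/14.7 = 2.4082.

2.4082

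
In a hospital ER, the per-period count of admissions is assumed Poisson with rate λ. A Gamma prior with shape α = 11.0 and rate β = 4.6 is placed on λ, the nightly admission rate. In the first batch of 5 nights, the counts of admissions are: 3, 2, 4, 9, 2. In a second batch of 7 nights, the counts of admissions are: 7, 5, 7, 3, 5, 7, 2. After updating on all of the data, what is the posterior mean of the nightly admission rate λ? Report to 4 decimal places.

With a Gamma(shape α, rate β) prior, the Poisson likelihood is conjugate: the posterior is Gamma(α + ΣXᵢ, β + n).
Batch 1: sum of counts S = 20 over n = 5 nights.
After batch 1: Gamma(α+S, β+n) = Gamma(11.0+20, 4.6+5) = Gamma(31.0, 9.6).
Batch 2: sum of counts S = 36 over n = 7 nights.
After batch 2: Gamma(α+S, β+n) = Gamma(31.0+36, 9.6+7) = Gamma(67.0, 16.6).
Posterior mean = α/β = 67.0/16.6 = 4.0361.

4.0361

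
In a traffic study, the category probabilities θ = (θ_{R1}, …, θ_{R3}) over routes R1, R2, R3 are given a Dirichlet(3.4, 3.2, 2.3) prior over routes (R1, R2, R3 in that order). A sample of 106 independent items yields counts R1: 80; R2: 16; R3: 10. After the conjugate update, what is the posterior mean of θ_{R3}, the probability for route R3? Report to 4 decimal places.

0.1070

The Dirichlet prior is conjugate to the Multinomial likelihood: each posterior αⱼ = prior αⱼ + observed count nⱼ.
Posterior concentration: (83.4, 19.2, 12.3), total = 114.9.
E[θ_{R3}|data] = α_{R3}/Σα = 12.3/114.9 = 0.1070.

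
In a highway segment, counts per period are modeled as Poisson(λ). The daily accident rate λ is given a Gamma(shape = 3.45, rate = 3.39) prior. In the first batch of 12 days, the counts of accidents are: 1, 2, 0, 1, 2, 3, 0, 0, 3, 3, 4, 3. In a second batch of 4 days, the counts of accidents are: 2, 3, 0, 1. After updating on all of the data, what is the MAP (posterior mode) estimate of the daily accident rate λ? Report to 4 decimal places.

With a Gamma(shape α, rate β) prior, the Poisson likelihood is conjugate: the posterior is Gamma(α + ΣXᵢ, β + n).
Batch 1: sum of counts S = 22 over n = 12 days.
After batch 1: Gamma(α+S, β+n) = Gamma(3.45+22, 3.39+12) = Gamma(25.45, 15.39).
Batch 2: sum of counts S = 6 over n = 4 days.
After batch 2: Gamma(α+S, β+n) = Gamma(25.45+6, 15.39+4) = Gamma(31.45, 19.39).
Mode of Gamma(α,β) for α≥1 is (α−1)/β = 30.45/19.39 = 1.5704.

1.5704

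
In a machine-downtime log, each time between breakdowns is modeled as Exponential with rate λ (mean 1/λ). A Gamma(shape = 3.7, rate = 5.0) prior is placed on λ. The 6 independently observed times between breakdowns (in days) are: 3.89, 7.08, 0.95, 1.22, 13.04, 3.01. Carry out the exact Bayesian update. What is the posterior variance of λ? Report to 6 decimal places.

0.008298

With a Gamma(shape α, rate β) prior on the exponential rate λ, the posterior after n observations with total T = Σxᵢ is Gamma(α+n, β+T).
Sum of observations T = 29.19 days; n = 6.
Posterior: Gamma(3.7+6, 5.0+29.19) = Gamma(9.7, 34.19).
Var = α/β² = 0.008298.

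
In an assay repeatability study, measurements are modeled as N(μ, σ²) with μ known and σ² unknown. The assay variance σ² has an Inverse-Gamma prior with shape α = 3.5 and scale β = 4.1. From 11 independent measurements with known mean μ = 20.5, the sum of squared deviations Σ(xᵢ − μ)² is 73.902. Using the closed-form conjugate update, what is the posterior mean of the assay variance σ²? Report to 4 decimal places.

With known mean μ and an Inverse-Gamma(α, β) prior on σ², the Normal likelihood is conjugate: posterior is Inv-Gamma(α + n/2, β + Σ(xᵢ−μ)²/2).
Posterior: Inv-Gamma(3.5 + 11/2, 4.1 + 73.902/2) = Inv-Gamma(9.00, 41.0510).
E[σ²|data] = β/(α−1) = 41.0510/8.00 = 5.1314.

5.1314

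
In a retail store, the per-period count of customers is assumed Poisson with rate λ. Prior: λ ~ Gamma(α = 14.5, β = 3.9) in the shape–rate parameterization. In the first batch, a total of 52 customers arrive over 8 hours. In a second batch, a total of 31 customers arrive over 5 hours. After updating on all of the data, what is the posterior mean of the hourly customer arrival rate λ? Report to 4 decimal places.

With a Gamma(shape α, rate β) prior, the Poisson likelihood is conjugate: the posterior is Gamma(α + ΣXᵢ, β + n).
After batch 1: Gamma(α+S, β+n) = Gamma(14.5+52, 3.9+8) = Gamma(66.5, 11.9).
After batch 2: Gamma(α+S, β+n) = Gamma(66.5+31, 11.9+5) = Gamma(97.5, 16.9).
Posterior mean = α/β = 97.5/16.9 = 5.7692.

5.7692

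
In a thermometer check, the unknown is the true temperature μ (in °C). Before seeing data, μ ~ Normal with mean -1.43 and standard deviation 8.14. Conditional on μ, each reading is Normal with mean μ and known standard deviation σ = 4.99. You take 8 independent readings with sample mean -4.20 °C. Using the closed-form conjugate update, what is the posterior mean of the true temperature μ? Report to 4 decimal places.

-4.0757

For Normal data with known variance σ², a Normal(μ₀, σ₀²) prior on μ is conjugate. Posterior precision = 1/σ₀² + n/σ²; posterior mean is the precision-weighted average of μ₀ and x̄.
n·x̄ = 8·(-4.20) = -33.6.
σ₀² = 8.14² = 66.2596, σ² = 4.99² = 24.9001; σ² + n·σ₀² = 24.9001 + 8·66.2596 = 554.9769.
Posterior mean = (μ₀/σ₀² + n·x̄/σ²)/(1/σ₀² + n/σ²) = (σ²·μ₀ + σ₀²·n·x̄)/(σ² + n·σ₀²) = (24.9001·(-1.43) + 66.2596·(-33.6))/554.9769 = -2261.929703/554.9769 = -4.0757.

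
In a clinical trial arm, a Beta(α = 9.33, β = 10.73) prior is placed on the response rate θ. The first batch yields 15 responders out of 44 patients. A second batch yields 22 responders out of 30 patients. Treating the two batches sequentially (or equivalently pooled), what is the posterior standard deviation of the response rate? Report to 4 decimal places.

0.0513

The Beta prior is conjugate to a Binomial/Bernoulli likelihood; the update adds successes to α and failures to β.
After batch 1: Beta(9.33+15, 10.73+29) = Beta(24.33, 39.73).
After batch 2: Beta(24.33+22, 39.73+8) = Beta(46.33, 47.73).
Var = αβ/((α+β)²(α+β+1)) = 46.33·47.73/(94.06²·95.06) = 0.00262934; SD = √0.00262934 = 0.0513.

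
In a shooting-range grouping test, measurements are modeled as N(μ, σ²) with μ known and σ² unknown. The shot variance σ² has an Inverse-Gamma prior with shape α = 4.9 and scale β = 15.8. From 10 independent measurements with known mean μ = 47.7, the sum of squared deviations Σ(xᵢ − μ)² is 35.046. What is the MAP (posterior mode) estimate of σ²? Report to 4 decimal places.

With known mean μ and an Inverse-Gamma(α, β) prior on σ², the Normal likelihood is conjugate: posterior is Inv-Gamma(α + n/2, β + Σ(xᵢ−μ)²/2).
Posterior: Inv-Gamma(4.9 + 10/2, 15.8 + 35.046/2) = Inv-Gamma(9.90, 33.3230).
Mode = β/(α+1) = 33.3230/10.90 = 3.0572.

3.0572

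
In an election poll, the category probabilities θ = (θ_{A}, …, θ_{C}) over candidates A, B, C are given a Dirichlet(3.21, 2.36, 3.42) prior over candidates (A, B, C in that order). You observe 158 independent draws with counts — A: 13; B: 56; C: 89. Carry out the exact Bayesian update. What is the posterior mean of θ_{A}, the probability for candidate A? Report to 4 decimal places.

0.0971

The Dirichlet prior is conjugate to the Multinomial likelihood: each posterior αⱼ = prior αⱼ + observed count nⱼ.
Posterior concentration: (16.21, 58.36, 92.42), total = 166.99.
E[θ_{A}|data] = α_{A}/Σα = 16.21/166.99 = 0.0971.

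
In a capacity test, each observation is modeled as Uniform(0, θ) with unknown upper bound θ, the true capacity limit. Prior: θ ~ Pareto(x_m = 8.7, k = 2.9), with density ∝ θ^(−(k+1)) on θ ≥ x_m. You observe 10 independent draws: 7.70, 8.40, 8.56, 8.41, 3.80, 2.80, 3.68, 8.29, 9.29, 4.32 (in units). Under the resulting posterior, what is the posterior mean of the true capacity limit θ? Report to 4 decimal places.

A Pareto(scale x_m, shape k) prior on the upper bound θ of Uniform(0, θ) is conjugate: posterior is Pareto(max(x_m, max xᵢ), k + n).
Sample maximum = 9.29; prior scale x_m = 8.7 → posterior scale = max = 9.29.
Posterior shape = 2.9 + 10 = 12.9.
E[θ|data] = k·x_m/(k−1) = 12.9·9.29/11.9 = 10.0707.

10.0707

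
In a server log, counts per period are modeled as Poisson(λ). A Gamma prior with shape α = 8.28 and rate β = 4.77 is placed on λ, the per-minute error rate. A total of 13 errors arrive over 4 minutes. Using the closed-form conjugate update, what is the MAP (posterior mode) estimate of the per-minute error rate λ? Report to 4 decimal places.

With a Gamma(shape α, rate β) prior, the Poisson likelihood is conjugate: the posterior is Gamma(α + ΣXᵢ, β + n).
Posterior: Gamma(α+S, β+n) = Gamma(8.28+13, 4.77+4) = Gamma(21.28, 8.77).
Mode of Gamma(α,β) for α≥1 is (α−1)/β = 20.28/8.77 = 2.3124.

2.3124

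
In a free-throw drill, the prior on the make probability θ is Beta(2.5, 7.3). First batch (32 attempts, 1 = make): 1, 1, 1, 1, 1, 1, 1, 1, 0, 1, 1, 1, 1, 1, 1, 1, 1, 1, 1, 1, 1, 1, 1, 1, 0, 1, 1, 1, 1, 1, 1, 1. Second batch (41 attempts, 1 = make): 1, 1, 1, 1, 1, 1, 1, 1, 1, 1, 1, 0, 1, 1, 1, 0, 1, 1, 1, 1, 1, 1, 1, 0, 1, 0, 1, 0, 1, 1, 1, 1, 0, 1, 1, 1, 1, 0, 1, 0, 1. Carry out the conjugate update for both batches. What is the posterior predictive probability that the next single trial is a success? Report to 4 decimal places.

0.7911

The Beta prior is conjugate to a Binomial/Bernoulli likelihood; the update adds successes to α and failures to β.
After batch 1: Beta(2.5+30, 7.3+2) = Beta(32.5, 9.3).
After batch 2: Beta(32.5+33, 9.3+8) = Beta(65.5, 17.3).
For a single future Bernoulli trial, P(success | data) = α/(α+β) = 0.7911.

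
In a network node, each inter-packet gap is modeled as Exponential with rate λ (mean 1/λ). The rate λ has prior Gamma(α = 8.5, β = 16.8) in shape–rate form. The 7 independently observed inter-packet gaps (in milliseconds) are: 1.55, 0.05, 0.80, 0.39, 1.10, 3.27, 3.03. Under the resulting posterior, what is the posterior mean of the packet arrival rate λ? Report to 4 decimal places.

With a Gamma(shape α, rate β) prior on the exponential rate λ, the posterior after n observations with total T = Σxᵢ is Gamma(α+n, β+T).
Sum of observations T = 10.19 milliseconds; n = 7.
Posterior: Gamma(8.5+7, 16.8+10.19) = Gamma(15.5, 26.99).
Posterior mean of λ = α/β = 15.5/26.99 = 0.5743.

0.5743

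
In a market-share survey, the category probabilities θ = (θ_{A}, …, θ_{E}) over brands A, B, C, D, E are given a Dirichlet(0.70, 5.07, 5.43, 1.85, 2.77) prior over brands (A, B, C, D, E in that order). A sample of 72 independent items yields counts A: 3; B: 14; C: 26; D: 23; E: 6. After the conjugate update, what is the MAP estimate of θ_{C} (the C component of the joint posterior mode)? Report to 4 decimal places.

0.3674

The Dirichlet prior is conjugate to the Multinomial likelihood: each posterior αⱼ = prior αⱼ + observed count nⱼ.
Posterior concentration: (3.70, 19.07, 31.43, 24.85, 8.77), total = 87.82.
Joint mode component: (α_{C}−1)/(Σα−K) = 30.43/82.82 = 0.3674.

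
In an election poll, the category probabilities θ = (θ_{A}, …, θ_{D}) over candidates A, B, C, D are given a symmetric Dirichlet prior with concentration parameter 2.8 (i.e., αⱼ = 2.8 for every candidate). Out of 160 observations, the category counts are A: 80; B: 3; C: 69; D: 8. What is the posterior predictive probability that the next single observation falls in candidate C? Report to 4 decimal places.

The Dirichlet prior is conjugate to the Multinomial likelihood: each posterior αⱼ = prior αⱼ + observed count nⱼ.
Posterior concentration: (82.8, 5.8, 71.8, 10.8), total = 171.2.
P(next = C | data) = α_{C}/Σα = 0.4194.

0.4194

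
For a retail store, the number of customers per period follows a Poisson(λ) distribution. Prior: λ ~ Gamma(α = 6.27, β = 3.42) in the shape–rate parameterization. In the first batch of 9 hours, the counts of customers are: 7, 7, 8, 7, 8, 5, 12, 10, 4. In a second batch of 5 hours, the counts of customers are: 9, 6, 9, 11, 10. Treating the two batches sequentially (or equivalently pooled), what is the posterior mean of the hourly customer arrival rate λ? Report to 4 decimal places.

6.8467

With a Gamma(shape α, rate β) prior, the Poisson likelihood is conjugate: the posterior is Gamma(α + ΣXᵢ, β + n).
Batch 1: sum of counts S = 68 over n = 9 hours.
After batch 1: Gamma(α+S, β+n) = Gamma(6.27+68, 3.42+9) = Gamma(74.27, 12.42).
Batch 2: sum of counts S = 45 over n = 5 hours.
After batch 2: Gamma(α+S, β+n) = Gamma(74.27+45, 12.42+5) = Gamma(119.27, 17.42).
Posterior mean = α/β = 119.27/17.42 = 6.8467.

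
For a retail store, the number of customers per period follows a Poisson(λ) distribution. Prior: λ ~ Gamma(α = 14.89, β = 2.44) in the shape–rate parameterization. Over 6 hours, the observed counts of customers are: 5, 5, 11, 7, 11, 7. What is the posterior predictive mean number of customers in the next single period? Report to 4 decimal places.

7.2145

With a Gamma(shape α, rate β) prior, the Poisson likelihood is conjugate: the posterior is Gamma(α + ΣXᵢ, β + n).
Sum of counts S = 46 over n = 6 hours.
Posterior: Gamma(α+S, β+n) = Gamma(14.89+46, 2.44+6) = Gamma(60.89, 8.44).
The predictive distribution for one future period is NegBinom with mean α/β = 7.2145.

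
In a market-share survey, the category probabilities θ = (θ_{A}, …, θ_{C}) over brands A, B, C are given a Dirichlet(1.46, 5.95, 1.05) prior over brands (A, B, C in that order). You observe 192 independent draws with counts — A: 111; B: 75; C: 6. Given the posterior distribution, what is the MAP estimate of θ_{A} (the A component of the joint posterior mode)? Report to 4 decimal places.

The Dirichlet prior is conjugate to the Multinomial likelihood: each posterior αⱼ = prior αⱼ + observed count nⱼ.
Posterior concentration: (112.46, 80.95, 7.05), total = 200.46.
Joint mode component: (α_{A}−1)/(Σα−K) = 111.46/197.46 = 0.5645.

0.5645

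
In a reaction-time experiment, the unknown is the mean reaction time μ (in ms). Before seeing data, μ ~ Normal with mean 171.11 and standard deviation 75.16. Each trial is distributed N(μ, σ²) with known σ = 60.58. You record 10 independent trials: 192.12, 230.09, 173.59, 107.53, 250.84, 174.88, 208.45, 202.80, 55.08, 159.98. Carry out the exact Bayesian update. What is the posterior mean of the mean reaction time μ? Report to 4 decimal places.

175.2660

For Normal data with known variance σ², a Normal(μ₀, σ₀²) prior on μ is conjugate. Posterior precision = 1/σ₀² + n/σ²; posterior mean is the precision-weighted average of μ₀ and x̄.
Σxᵢ = 192.12 + 230.09 + 173.59 + 107.53 + 250.84 + 174.88 + 208.45 + 202.80 + 55.08 + 159.98 = 1755.36, so n·x̄ = 1755.36.
σ₀² = 75.16² = 5649.0256, σ² = 60.58² = 3669.9364; σ² + n·σ₀² = 3669.9364 + 10·5649.0256 = 60160.1924.
Posterior mean = (μ₀/σ₀² + n·x̄/σ²)/(1/σ₀² + n/σ²) = (σ²·μ₀ + σ₀²·n·x̄)/(σ² + n·σ₀²) = (3669.9364·171.11 + 5649.0256·1755.36)/60160.1924 = 10544036.39462/60160.1924 = 175.2660.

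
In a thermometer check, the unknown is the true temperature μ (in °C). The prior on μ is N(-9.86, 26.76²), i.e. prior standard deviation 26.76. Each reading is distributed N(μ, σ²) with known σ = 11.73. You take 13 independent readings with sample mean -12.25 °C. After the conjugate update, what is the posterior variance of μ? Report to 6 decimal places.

For Normal data with known variance σ², a Normal(μ₀, σ₀²) prior on μ is conjugate. Posterior precision = 1/σ₀² + n/σ²; posterior mean is the precision-weighted average of μ₀ and x̄.
σ₀² = 26.76² = 716.0976, σ² = 11.73² = 137.5929; σ² + n·σ₀² = 137.5929 + 13·716.0976 = 9446.8617.
Posterior precision = 1/σ₀² + n/σ² = 1/716.0976 + 13/137.5929 = (σ² + n·σ₀²)/(σ₀²σ²) = 9446.8617/(716.0976·137.5929); posterior variance σₙ² = σ₀²σ²/(σ² + n·σ₀²) = 716.0976·137.5929/9446.8617 = 10.429913.

10.429913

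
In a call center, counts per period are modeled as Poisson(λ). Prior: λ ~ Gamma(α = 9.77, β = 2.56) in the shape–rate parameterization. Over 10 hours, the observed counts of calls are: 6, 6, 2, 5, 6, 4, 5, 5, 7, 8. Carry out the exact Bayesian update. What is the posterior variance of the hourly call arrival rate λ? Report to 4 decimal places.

With a Gamma(shape α, rate β) prior, the Poisson likelihood is conjugate: the posterior is Gamma(α + ΣXᵢ, β + n).
Sum of counts S = 54 over n = 10 hours.
Posterior: Gamma(α+S, β+n) = Gamma(9.77+54, 2.56+10) = Gamma(63.77, 12.56).
Var = α/β² = 63.77/12.56² = 0.4042.

0.4042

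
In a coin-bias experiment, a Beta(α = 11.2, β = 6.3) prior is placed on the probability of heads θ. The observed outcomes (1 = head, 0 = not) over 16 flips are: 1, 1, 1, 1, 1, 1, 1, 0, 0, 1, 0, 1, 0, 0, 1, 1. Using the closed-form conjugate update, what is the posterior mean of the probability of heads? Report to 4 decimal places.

0.6627

The Beta prior is conjugate to a Binomial/Bernoulli likelihood; the update adds successes to α and failures to β.
Posterior: Beta(α+k, β+n−k) = Beta(11.2+11, 6.3+5) = Beta(22.2, 11.3).
Posterior mean = α/(α+β) = 22.2/33.5 = 0.6627.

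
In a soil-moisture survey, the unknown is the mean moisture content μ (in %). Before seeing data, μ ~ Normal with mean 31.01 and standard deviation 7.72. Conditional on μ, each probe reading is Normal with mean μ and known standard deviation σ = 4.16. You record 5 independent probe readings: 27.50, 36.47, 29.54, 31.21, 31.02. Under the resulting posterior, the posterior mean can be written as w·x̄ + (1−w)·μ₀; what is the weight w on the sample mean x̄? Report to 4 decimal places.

0.9451

For Normal data with known variance σ², a Normal(μ₀, σ₀²) prior on μ is conjugate. Posterior precision = 1/σ₀² + n/σ²; posterior mean is the precision-weighted average of μ₀ and x̄.
σ₀² = 7.72² = 59.5984, σ² = 4.16² = 17.3056. Prior precision 1/σ₀² = 1/59.5984; data precision n/σ² = 5/17.3056.
w = (n/σ²)/(1/σ₀² + n/σ²) = n·σ₀²/(σ² + n·σ₀²) = 5·59.5984/(17.3056 + 5·59.5984) = 297.992/315.2976 = 0.9451.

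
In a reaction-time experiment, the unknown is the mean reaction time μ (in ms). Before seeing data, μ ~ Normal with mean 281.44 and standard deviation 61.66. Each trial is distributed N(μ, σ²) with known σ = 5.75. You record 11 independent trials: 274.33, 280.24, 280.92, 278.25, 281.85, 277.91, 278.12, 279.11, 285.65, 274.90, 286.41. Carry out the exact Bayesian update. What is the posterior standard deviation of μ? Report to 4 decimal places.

1.7330

For Normal data with known variance σ², a Normal(μ₀, σ₀²) prior on μ is conjugate. Posterior precision = 1/σ₀² + n/σ²; posterior mean is the precision-weighted average of μ₀ and x̄.
σ₀² = 61.66² = 3801.9556, σ² = 5.75² = 33.0625; σ² + n·σ₀² = 33.0625 + 11·3801.9556 = 41854.5741.
Posterior precision = 1/σ₀² + n/σ² = 1/3801.9556 + 11/33.0625 = (σ² + n·σ₀²)/(σ₀²σ²) = 41854.5741/(3801.9556·33.0625); posterior variance σₙ² = σ₀²σ²/(σ² + n·σ₀²) = 3801.9556·33.0625/41854.5741 = 3.003308.
Posterior SD = √σₙ² = √(3801.9556·33.0625/41854.5741) = 1.7330.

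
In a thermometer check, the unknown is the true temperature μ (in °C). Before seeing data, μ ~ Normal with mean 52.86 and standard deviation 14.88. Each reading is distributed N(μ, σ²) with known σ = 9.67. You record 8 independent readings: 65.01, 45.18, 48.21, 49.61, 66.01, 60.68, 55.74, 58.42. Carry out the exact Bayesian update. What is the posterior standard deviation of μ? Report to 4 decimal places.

For Normal data with known variance σ², a Normal(μ₀, σ₀²) prior on μ is conjugate. Posterior precision = 1/σ₀² + n/σ²; posterior mean is the precision-weighted average of μ₀ and x̄.
σ₀² = 14.88² = 221.4144, σ² = 9.67² = 93.5089; σ² + n·σ₀² = 93.5089 + 8·221.4144 = 1864.8241.
Posterior precision = 1/σ₀² + n/σ² = 1/221.4144 + 8/93.5089 = (σ² + n·σ₀²)/(σ₀²σ²) = 1864.8241/(221.4144·93.5089); posterior variance σₙ² = σ₀²σ²/(σ² + n·σ₀²) = 221.4144·93.5089/1864.8241 = 11.102504.
Posterior SD = √σₙ² = √(221.4144·93.5089/1864.8241) = 3.3320.

3.3320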